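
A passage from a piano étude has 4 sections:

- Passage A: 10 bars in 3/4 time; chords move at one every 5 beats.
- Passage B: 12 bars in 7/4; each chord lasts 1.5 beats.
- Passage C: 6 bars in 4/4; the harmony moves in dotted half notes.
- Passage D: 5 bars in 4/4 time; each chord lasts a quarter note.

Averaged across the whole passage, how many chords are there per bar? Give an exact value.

30/11 chords per bar

A: 10 bars of 3 beats is 30 beats; at 5 beats each that's 6 chords.
B: 12 bars of 7 beats is 84 beats; at 1.5 beats each that's 56 chords.
C: 6 bars of 4 beats is 24 beats; at 3 beats each that's 8 chords.
D: 5 bars of 4 beats is 20 beats; at 1 beat each that's 20 chords.
Overall: 90 chords over 33 bars → 90/33 = 30/11 chords per bar.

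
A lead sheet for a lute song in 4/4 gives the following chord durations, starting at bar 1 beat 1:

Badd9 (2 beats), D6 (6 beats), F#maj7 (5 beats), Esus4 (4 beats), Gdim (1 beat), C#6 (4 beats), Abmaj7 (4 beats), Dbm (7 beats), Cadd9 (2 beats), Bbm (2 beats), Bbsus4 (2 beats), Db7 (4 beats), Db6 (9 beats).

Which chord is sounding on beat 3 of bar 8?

Beat 3 of bar 8 is beat (8−1)×4 + 3 = 31 overall.
Running totals: Badd9 ends at 2, D6 ends at 8, F#maj7 ends at 13, Esus4 ends at 17, Gdim ends at 18, C#6 ends at 22, Abmaj7 ends at 26, Dbm ends at 33.
Beat 31 falls within Dbm.

Dbm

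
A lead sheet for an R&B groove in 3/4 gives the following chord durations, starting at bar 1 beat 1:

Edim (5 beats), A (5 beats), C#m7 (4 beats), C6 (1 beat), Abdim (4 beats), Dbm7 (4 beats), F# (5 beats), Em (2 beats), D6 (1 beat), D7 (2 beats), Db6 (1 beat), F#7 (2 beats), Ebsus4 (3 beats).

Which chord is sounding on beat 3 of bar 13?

Beat 3 of bar 13 is beat (13−1)×3 + 3 = 39 overall.
Running totals: Edim ends at 5, A ends at 10, C#m7 ends at 14, C6 ends at 15, Abdim ends at 19, Dbm7 ends at 23, F# ends at 28, Em ends at 30, D6 ends at 31, D7 ends at 33, Db6 ends at 34, F#7 ends at 36, Ebsus4 ends at 39.
Beat 39 falls within Ebsus4.

Ebsus4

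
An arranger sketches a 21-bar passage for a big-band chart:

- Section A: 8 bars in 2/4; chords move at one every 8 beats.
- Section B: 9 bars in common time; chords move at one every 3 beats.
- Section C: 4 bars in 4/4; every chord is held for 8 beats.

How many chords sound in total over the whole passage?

A has 16 beats and chords last 8 each, so 2 chords.
B has 36 beats and chords last 3 each, so 12 chords.
C has 16 beats and chords last 8 each, so 2 chords.
Total: 2 + 12 + 2 = 16.

16 chords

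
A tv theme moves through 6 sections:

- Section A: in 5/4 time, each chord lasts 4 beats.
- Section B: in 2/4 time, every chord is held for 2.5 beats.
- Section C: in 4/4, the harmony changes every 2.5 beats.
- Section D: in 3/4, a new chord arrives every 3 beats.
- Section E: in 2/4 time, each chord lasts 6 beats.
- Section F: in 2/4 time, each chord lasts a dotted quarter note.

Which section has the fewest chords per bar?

Section E

A: 5/4 = 1.25 chords/bar.
B: 2/2.5 = 0.8 chords/bar.
C: 4/2.5 = 1.6 chords/bar.
D: 3/3 = 1 chord/bar.
E: 2/6 = 1/3 chords/bar.
F: 2/1.5 = 4/3 chords/bar.
Slowest is E at 1/3 chords/bar.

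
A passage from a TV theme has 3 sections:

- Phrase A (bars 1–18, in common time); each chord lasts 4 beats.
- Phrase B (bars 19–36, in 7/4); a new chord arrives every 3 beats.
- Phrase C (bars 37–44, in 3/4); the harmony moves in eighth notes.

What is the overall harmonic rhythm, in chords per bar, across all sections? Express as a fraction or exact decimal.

A: 18 × 4 = 72 beats ÷ 4 = 18 chords.
B: 18 × 7 = 126 beats ÷ 3 = 42 chords.
C: 8 × 3 = 24 beats ÷ 0.5 = 48 chords.
Overall: 108 chords over 44 bars → 108/44 = 27/11 chords per bar.

27/11 chords per bar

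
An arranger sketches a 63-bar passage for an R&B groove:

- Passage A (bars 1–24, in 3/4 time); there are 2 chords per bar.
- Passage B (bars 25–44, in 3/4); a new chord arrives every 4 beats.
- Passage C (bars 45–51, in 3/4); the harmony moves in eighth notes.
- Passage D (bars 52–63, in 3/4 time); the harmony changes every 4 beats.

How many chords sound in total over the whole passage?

A: 24·3 = 72 beats, 72/1.5 = 48 chords.
B: 20·3 = 60 beats, 60/4 = 15 chords.
C: 7·3 = 21 beats, 21/0.5 = 42 chords.
D: 12·3 = 36 beats, 36/4 = 9 chords.
Total: 48 + 15 + 42 + 9 = 114.

114 chords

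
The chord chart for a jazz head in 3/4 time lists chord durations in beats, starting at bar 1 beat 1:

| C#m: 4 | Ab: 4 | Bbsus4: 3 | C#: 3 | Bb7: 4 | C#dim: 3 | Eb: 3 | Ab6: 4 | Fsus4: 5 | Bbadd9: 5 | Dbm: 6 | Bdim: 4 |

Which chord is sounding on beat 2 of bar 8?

Beat 2 of bar 8 is beat (8−1)×3 + 2 = 23 overall.
Running totals: C#m ends at 4, Ab ends at 8, Bbsus4 ends at 11, C# ends at 14, Bb7 ends at 18, C#dim ends at 21, Eb ends at 24.
Beat 23 falls within Eb.

Eb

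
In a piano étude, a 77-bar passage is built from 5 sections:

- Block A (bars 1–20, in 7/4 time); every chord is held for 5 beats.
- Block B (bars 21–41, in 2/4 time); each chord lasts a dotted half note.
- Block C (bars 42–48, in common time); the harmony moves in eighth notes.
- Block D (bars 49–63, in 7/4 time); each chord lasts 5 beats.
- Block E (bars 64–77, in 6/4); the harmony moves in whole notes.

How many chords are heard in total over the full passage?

A: 20 bars × 7 beats = 140 beats; 5 beats/chord → 28 chords.
B: 21 bars × 2 beats = 42 beats; 3 beats/chord → 14 chords.
C: 7 bars × 4 beats = 28 beats; 0.5 beats/chord → 56 chords.
D: 15 bars × 7 beats = 105 beats; 5 beats/chord → 21 chords.
E: 14 bars × 6 beats = 84 beats; 4 beats/chord → 21 chords.
Total: 28 + 14 + 56 + 21 + 21 = 140.

140 chords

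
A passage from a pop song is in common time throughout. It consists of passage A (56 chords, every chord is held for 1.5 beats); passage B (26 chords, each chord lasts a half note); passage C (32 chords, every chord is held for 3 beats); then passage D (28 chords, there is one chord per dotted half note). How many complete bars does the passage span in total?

79 bars

A: 56 × 1.5 = 84 beats = 21 bars.
B: 26 × 2 = 52 beats = 13 bars.
C: 32 × 3 = 96 beats = 24 bars.
D: 28 × 3 = 84 beats = 21 bars.
Total: 21 + 13 + 24 + 21 = 79 bars.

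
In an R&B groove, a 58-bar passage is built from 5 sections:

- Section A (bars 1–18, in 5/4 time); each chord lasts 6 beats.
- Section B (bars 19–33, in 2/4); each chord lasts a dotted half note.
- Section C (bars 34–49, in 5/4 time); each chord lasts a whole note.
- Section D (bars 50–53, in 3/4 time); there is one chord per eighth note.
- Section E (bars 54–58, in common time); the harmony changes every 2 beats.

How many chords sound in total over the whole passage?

79 chords

A has 90 beats and chords last 6 each, so 15 chords.
B has 30 beats and chords last 3 each, so 10 chords.
C has 80 beats and chords last 4 each, so 20 chords.
D has 12 beats and chords last 0.5 each, so 24 chords.
E has 20 beats and chords last 2 each, so 10 chords.
Total: 15 + 10 + 20 + 24 + 10 = 79.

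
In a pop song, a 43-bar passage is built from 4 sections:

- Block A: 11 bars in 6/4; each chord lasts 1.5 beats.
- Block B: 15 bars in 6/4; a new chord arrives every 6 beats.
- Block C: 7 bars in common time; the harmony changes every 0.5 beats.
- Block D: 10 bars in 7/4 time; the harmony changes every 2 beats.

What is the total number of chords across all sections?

A: 11 bars × 6 beats = 66 beats; 1.5 beats/chord → 44 chords.
B: 15 bars × 6 beats = 90 beats; 6 beats/chord → 15 chords.
C: 7 bars × 4 beats = 28 beats; 0.5 beats/chord → 56 chords.
D: 10 bars × 7 beats = 70 beats; 2 beats/chord → 35 chords.
Total: 44 + 15 + 56 + 35 = 150.

150 chords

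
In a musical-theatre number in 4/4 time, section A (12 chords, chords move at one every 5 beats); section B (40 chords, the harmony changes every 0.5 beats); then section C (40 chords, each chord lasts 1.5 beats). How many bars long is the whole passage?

35 bars

A: 12 × 5 = 60 beats = 15 bars.
B: 40 × 0.5 = 20 beats = 5 bars.
C: 40 × 1.5 = 60 beats = 15 bars.
Total: 15 + 5 + 15 = 35 bars.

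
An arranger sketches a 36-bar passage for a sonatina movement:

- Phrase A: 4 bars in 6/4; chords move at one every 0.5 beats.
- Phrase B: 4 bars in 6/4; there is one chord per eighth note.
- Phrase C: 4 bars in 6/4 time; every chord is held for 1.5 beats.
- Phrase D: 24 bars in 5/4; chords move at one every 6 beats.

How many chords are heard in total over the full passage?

A: 4·6 = 24 beats, 24/0.5 = 48 chords.
B: 4·6 = 24 beats, 24/0.5 = 48 chords.
C: 4·6 = 24 beats, 24/1.5 = 16 chords.
D: 24·5 = 120 beats, 120/6 = 20 chords.
Total: 48 + 48 + 16 + 20 = 132.

132 chords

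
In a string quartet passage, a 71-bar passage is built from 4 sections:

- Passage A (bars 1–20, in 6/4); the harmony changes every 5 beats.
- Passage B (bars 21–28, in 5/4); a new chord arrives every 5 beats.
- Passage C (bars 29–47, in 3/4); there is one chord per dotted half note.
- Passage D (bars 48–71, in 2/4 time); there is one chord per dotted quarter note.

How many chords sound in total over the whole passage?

83 chords

A: 20 bars × 6 beats = 120 beats; 5 beats/chord → 24 chords.
B: 8 bars × 5 beats = 40 beats; 5 beats/chord → 8 chords.
C: 19 bars × 3 beats = 57 beats; 3 beats/chord → 19 chords.
D: 24 bars × 2 beats = 48 beats; 1.5 beats/chord → 32 chords.
Total: 24 + 8 + 19 + 32 = 83.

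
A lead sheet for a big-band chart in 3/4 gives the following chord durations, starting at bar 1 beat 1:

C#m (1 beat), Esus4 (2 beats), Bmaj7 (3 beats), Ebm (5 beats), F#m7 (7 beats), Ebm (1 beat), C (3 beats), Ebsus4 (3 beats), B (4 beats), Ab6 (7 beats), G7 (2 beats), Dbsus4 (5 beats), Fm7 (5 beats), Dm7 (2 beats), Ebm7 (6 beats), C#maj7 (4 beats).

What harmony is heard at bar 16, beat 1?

Fm7

Beat 1 of bar 16 is beat (16−1)×3 + 1 = 46 overall.
Running totals: C#m ends at 1, Esus4 ends at 3, Bmaj7 ends at 6, Ebm ends at 11, F#m7 ends at 18, Ebm ends at 19, C ends at 22, Ebsus4 ends at 25, B ends at 29, Ab6 ends at 36, G7 ends at 38, Dbsus4 ends at 43, Fm7 ends at 48.
Beat 46 falls within Fm7.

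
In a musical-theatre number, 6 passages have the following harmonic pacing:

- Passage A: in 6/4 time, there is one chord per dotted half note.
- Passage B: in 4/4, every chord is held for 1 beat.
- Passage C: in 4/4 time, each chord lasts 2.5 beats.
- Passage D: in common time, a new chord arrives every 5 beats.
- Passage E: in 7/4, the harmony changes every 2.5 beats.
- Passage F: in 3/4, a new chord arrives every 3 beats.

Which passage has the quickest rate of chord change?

Passage B

A: 6 beats/bar ÷ 3 beats/chord = 2 chords/bar.
B: 4 beats/bar ÷ 1 beat/chord = 4 chords/bar.
C: 4 beats/bar ÷ 2.5 beats/chord = 1.6 chords/bar.
D: 4 beats/bar ÷ 5 beats/chord = 0.8 chords/bar.
E: 7 beats/bar ÷ 2.5 beats/chord = 2.8 chords/bar.
F: 3 beats/bar ÷ 3 beats/chord = 1 chord/bar.
Fastest is B at 4 chords/bar.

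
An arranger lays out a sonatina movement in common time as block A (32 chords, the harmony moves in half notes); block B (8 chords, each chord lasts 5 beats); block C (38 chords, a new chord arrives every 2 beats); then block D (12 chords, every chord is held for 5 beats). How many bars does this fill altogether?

60 bars

A: 32 × 2 = 64 beats = 16 bars.
B: 8 × 5 = 40 beats = 10 bars.
C: 38 × 2 = 76 beats = 19 bars.
D: 12 × 5 = 60 beats = 15 bars.
Total: 16 + 10 + 19 + 15 = 60 bars.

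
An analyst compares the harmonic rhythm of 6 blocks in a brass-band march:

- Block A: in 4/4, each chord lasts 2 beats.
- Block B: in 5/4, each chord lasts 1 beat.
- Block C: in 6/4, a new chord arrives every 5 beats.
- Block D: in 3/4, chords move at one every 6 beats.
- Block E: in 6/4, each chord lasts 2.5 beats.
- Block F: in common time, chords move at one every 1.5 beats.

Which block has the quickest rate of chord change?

A: 4/2 = 2 chords/bar.
B: 5/1 = 5 chords/bar.
C: 6/5 = 1.2 chords/bar.
D: 3/6 = 0.5 chords/bar.
E: 6/2.5 = 2.4 chords/bar.
F: 4/1.5 = 8/3 chords/bar.
Fastest is B at 5 chords/bar.

Block B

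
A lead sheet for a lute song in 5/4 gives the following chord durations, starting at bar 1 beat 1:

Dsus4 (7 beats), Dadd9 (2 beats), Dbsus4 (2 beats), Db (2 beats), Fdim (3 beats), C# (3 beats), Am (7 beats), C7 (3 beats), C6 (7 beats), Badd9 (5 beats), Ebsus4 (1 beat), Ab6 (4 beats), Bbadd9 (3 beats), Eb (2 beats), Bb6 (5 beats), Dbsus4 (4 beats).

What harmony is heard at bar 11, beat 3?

Beat 3 of bar 11 is beat (11−1)×5 + 3 = 53 overall.
Running totals: Dsus4 ends at 7, Dadd9 ends at 9, Dbsus4 ends at 11, Db ends at 13, Fdim ends at 16, C# ends at 19, Am ends at 26, C7 ends at 29, C6 ends at 36, Badd9 ends at 41, Ebsus4 ends at 42, Ab6 ends at 46, Bbadd9 ends at 49, Eb ends at 51, Bb6 ends at 56.
Beat 53 falls within Bb6.

Bb6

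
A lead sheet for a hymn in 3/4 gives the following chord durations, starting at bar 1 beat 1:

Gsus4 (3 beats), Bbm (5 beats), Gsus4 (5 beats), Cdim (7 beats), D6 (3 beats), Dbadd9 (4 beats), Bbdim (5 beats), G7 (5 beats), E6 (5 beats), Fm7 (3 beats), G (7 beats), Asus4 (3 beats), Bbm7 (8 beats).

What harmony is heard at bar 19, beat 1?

Beat 1 of bar 19 is beat (19−1)×3 + 1 = 55 overall.
Running totals: Gsus4 ends at 3, Bbm ends at 8, Gsus4 ends at 13, Cdim ends at 20, D6 ends at 23, Dbadd9 ends at 27, Bbdim ends at 32, G7 ends at 37, E6 ends at 42, Fm7 ends at 45, G ends at 52, Asus4 ends at 55.
Beat 55 falls within Asus4.

Asus4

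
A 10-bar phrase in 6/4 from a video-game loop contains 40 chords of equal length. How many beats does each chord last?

10 bars × 6 beats/bar = 60 beats total.
60 beats ÷ 40 chords = 1.5 beats per chord.
(That is a dotted quarter note.)

1.5 beats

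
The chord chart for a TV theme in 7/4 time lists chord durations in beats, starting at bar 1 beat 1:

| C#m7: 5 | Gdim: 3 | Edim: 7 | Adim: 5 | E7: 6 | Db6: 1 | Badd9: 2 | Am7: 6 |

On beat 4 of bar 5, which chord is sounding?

Am7

Beat 4 of bar 5 is beat (5−1)×7 + 4 = 32 overall.
Running totals: C#m7 ends at 5, Gdim ends at 8, Edim ends at 15, Adim ends at 20, E7 ends at 26, Db6 ends at 27, Badd9 ends at 29, Am7 ends at 35.
Beat 32 falls within Am7.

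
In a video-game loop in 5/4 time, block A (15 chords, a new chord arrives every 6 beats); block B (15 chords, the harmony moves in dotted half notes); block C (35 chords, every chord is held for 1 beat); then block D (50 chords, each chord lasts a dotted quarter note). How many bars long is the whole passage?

A: 15 × 6 = 90 beats = 18 bars.
B: 15 × 3 = 45 beats = 9 bars.
C: 35 × 1 = 35 beats = 7 bars.
D: 50 × 1.5 = 75 beats = 15 bars.
Total: 18 + 9 + 7 + 15 = 49 bars.

49 bars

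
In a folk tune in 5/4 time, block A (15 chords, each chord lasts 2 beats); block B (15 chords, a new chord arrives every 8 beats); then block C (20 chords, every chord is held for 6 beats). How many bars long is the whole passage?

54 bars

A: 15 × 2 = 30 beats = 6 bars.
B: 15 × 8 = 120 beats = 24 bars.
C: 20 × 6 = 120 beats = 24 bars.
Total: 6 + 24 + 24 = 54 bars.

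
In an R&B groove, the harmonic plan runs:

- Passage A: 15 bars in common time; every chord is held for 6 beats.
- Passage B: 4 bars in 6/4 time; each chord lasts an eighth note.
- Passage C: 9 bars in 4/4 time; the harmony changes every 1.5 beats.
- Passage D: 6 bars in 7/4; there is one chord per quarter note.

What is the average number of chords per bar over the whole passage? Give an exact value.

62/17 chords per bar

A: 15 bars of 4 beats is 60 beats; at 6 beats each that's 10 chords.
B: 4 bars of 6 beats is 24 beats; at 0.5 beats each that's 48 chords.
C: 9 bars of 4 beats is 36 beats; at 1.5 beats each that's 24 chords.
D: 6 bars of 7 beats is 42 beats; at 1 beat each that's 42 chords.
Overall: 124 chords over 34 bars → 124/34 = 62/17 chords per bar.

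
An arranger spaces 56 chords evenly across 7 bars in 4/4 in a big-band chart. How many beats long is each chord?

0.5 beats

7 bars × 4 beats/bar = 28 beats total.
28 beats ÷ 56 chords = 0.5 beats per chord.
(That is an eighth note.)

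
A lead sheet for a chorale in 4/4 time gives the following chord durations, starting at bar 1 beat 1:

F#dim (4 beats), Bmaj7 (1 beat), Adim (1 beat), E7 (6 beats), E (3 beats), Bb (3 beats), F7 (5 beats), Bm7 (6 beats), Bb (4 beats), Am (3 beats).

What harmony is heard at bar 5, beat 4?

Beat 4 of bar 5 is beat (5−1)×4 + 4 = 20 overall.
Running totals: F#dim ends at 4, Bmaj7 ends at 5, Adim ends at 6, E7 ends at 12, E ends at 15, Bb ends at 18, F7 ends at 23.
Beat 20 falls within F7.

F7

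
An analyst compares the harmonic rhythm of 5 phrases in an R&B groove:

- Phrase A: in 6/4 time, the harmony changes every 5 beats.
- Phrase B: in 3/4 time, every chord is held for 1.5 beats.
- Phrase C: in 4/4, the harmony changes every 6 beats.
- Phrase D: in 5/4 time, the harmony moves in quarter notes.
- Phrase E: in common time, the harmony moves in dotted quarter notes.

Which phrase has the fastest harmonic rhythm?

A: 6 beats/bar ÷ 5 beats/chord = 1.2 chords/bar.
B: 3 beats/bar ÷ 1.5 beats/chord = 2 chords/bar.
C: 4 beats/bar ÷ 6 beats/chord = 2/3 chords/bar.
D: 5 beats/bar ÷ 1 beat/chord = 5 chords/bar.
E: 4 beats/bar ÷ 1.5 beats/chord = 8/3 chords/bar.
Fastest is D at 5 chords/bar.

Phrase D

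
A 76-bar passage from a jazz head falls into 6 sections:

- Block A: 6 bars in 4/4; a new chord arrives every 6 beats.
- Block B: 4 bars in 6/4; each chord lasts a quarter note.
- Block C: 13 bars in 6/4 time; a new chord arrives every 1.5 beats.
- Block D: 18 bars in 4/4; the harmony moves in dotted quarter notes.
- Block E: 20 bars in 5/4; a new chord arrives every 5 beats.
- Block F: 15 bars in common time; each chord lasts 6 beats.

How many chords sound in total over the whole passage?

A: 6·4 = 24 beats, 24/6 = 4 chords.
B: 4·6 = 24 beats, 24/1 = 24 chords.
C: 13·6 = 78 beats, 78/1.5 = 52 chords.
D: 18·4 = 72 beats, 72/1.5 = 48 chords.
E: 20·5 = 100 beats, 100/5 = 20 chords.
F: 15·4 = 60 beats, 60/6 = 10 chords.
Total: 4 + 24 + 52 + 48 + 20 + 10 = 158.

158 chords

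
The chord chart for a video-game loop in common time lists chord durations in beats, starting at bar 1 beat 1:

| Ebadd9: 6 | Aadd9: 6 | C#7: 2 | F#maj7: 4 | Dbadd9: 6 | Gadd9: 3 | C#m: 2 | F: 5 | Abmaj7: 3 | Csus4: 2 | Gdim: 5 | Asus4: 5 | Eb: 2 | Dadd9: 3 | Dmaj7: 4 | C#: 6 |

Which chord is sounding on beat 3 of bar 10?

Beat 3 of bar 10 is beat (10−1)×4 + 3 = 39 overall.
Running totals: Ebadd9 ends at 6, Aadd9 ends at 12, C#7 ends at 14, F#maj7 ends at 18, Dbadd9 ends at 24, Gadd9 ends at 27, C#m ends at 29, F ends at 34, Abmaj7 ends at 37, Csus4 ends at 39.
Beat 39 falls within Csus4.

Csus4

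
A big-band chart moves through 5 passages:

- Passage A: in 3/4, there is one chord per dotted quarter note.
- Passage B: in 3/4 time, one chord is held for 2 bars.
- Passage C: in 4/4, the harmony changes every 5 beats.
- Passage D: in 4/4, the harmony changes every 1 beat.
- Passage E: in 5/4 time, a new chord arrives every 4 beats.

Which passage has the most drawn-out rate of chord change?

Passage B

A: 3 beats/bar ÷ 1.5 beats/chord = 2 chords/bar.
B: 3 beats/bar ÷ 6 beats/chord = 0.5 chords/bar.
C: 4 beats/bar ÷ 5 beats/chord = 0.8 chords/bar.
D: 4 beats/bar ÷ 1 beat/chord = 4 chords/bar.
E: 5 beats/bar ÷ 4 beats/chord = 1.25 chords/bar.
Slowest is B at 0.5 chords/bar.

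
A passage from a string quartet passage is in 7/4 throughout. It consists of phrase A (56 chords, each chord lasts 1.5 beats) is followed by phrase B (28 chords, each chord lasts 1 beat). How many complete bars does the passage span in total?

16 bars

A: 56 × 1.5 = 84 beats = 12 bars.
B: 28 × 1 = 28 beats = 4 bars.
Total: 12 + 4 = 16 bars.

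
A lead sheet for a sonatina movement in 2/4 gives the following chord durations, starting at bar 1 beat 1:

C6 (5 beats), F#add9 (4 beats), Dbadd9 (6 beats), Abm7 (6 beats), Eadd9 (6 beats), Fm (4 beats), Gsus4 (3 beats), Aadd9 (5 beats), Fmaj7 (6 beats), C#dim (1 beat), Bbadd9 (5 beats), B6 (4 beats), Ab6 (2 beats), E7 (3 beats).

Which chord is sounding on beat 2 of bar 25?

Beat 2 of bar 25 is beat (25−1)×2 + 2 = 50 overall.
Running totals: C6 ends at 5, F#add9 ends at 9, Dbadd9 ends at 15, Abm7 ends at 21, Eadd9 ends at 27, Fm ends at 31, Gsus4 ends at 34, Aadd9 ends at 39, Fmaj7 ends at 45, C#dim ends at 46, Bbadd9 ends at 51.
Beat 50 falls within Bbadd9.

Bbadd9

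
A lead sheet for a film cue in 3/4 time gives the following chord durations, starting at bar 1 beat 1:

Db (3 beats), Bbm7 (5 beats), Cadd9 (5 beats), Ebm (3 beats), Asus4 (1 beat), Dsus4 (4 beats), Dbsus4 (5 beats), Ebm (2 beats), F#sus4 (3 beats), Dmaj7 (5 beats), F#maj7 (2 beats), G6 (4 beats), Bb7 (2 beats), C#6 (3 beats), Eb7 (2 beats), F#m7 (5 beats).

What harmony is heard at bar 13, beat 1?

Beat 1 of bar 13 is beat (13−1)×3 + 1 = 37 overall.
Running totals: Db ends at 3, Bbm7 ends at 8, Cadd9 ends at 13, Ebm ends at 16, Asus4 ends at 17, Dsus4 ends at 21, Dbsus4 ends at 26, Ebm ends at 28, F#sus4 ends at 31, Dmaj7 ends at 36, F#maj7 ends at 38.
Beat 37 falls within F#maj7.

F#maj7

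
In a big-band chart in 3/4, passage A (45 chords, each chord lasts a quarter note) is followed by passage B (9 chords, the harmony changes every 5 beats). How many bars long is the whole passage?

A: 45 × 1 = 45 beats = 15 bars.
B: 9 × 5 = 45 beats = 15 bars.
Total: 15 + 15 = 30 bars.

30 bars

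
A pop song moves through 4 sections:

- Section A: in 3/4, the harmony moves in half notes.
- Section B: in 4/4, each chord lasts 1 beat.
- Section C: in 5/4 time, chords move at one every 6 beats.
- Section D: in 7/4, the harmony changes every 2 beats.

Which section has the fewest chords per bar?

Section C

A: 3/2 = 1.5 chords/bar.
B: 4/1 = 4 chords/bar.
C: 5/6 = 5/6 chords/bar.
D: 7/2 = 3.5 chords/bar.
Slowest is C at 5/6 chords/bar.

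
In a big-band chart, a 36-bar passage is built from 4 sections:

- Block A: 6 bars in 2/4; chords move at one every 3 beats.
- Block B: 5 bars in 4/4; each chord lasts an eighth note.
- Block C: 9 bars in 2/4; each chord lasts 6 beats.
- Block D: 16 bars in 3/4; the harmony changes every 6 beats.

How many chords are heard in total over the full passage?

A has 12 beats and chords last 3 each, so 4 chords.
B has 20 beats and chords last 0.5 each, so 40 chords.
C has 18 beats and chords last 6 each, so 3 chords.
D has 48 beats and chords last 6 each, so 8 chords.
Total: 4 + 40 + 3 + 8 = 55.

55 chords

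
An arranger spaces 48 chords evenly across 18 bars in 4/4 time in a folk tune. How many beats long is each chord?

1.5 beats

18 bars × 4 beats/bar = 72 beats total.
72 beats ÷ 48 chords = 1.5 beats per chord.
(That is a dotted quarter note.)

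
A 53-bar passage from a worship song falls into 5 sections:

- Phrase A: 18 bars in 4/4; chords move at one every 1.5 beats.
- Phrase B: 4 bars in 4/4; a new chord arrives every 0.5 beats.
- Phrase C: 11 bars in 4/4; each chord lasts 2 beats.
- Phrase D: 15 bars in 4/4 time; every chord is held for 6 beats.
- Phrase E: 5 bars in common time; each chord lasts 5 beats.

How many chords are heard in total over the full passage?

116 chords

A: 18·4 = 72 beats, 72/1.5 = 48 chords.
B: 4·4 = 16 beats, 16/0.5 = 32 chords.
C: 11·4 = 44 beats, 44/2 = 22 chords.
D: 15·4 = 60 beats, 60/6 = 10 chords.
E: 5·4 = 20 beats, 20/5 = 4 chords.
Total: 48 + 32 + 22 + 10 + 4 = 116.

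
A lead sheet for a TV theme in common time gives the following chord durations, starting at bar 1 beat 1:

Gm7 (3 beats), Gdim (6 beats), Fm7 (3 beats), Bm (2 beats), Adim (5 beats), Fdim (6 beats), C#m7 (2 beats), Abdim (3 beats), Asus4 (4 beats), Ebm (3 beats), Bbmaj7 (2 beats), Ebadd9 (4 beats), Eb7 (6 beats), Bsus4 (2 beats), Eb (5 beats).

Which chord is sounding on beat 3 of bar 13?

Bsus4

Beat 3 of bar 13 is beat (13−1)×4 + 3 = 51 overall.
Running totals: Gm7 ends at 3, Gdim ends at 9, Fm7 ends at 12, Bm ends at 14, Adim ends at 19, Fdim ends at 25, C#m7 ends at 27, Abdim ends at 30, Asus4 ends at 34, Ebm ends at 37, Bbmaj7 ends at 39, Ebadd9 ends at 43, Eb7 ends at 49, Bsus4 ends at 51.
Beat 51 falls within Bsus4.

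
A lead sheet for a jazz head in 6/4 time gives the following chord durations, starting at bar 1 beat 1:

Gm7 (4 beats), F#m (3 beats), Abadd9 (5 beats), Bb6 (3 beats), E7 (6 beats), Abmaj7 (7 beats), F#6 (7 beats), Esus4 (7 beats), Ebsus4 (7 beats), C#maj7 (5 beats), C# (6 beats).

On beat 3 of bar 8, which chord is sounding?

Beat 3 of bar 8 is beat (8−1)×6 + 3 = 45 overall.
Running totals: Gm7 ends at 4, F#m ends at 7, Abadd9 ends at 12, Bb6 ends at 15, E7 ends at 21, Abmaj7 ends at 28, F#6 ends at 35, Esus4 ends at 42, Ebsus4 ends at 49.
Beat 45 falls within Ebsus4.

Ebsus4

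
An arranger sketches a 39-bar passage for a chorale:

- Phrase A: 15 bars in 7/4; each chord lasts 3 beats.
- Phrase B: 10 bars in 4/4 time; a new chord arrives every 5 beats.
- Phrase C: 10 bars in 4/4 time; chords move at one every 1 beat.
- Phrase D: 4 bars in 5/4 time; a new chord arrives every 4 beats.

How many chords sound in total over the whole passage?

A: 15·7 = 105 beats, 105/3 = 35 chords.
B: 10·4 = 40 beats, 40/5 = 8 chords.
C: 10·4 = 40 beats, 40/1 = 40 chords.
D: 4·5 = 20 beats, 20/4 = 5 chords.
Total: 35 + 8 + 40 + 5 = 88.

88 chords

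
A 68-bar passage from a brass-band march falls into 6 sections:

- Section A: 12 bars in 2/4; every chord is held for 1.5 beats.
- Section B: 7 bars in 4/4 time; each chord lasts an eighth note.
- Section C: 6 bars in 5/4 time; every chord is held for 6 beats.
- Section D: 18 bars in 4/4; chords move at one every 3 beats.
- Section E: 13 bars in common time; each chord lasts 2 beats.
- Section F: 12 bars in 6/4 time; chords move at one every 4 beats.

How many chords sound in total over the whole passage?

A: 12 bars × 2 beats = 24 beats; 1.5 beats/chord → 16 chords.
B: 7 bars × 4 beats = 28 beats; 0.5 beats/chord → 56 chords.
C: 6 bars × 5 beats = 30 beats; 6 beats/chord → 5 chords.
D: 18 bars × 4 beats = 72 beats; 3 beats/chord → 24 chords.
E: 13 bars × 4 beats = 52 beats; 2 beats/chord → 26 chords.
F: 12 bars × 6 beats = 72 beats; 4 beats/chord → 18 chords.
Total: 16 + 56 + 5 + 24 + 26 + 18 = 145.

145 chords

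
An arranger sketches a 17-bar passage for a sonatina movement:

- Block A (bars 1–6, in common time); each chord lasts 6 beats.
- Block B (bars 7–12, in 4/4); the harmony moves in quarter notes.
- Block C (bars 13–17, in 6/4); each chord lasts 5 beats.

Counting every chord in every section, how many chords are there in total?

A has 24 beats and chords last 6 each, so 4 chords.
B has 24 beats and chords last 1 each, so 24 chords.
C has 30 beats and chords last 5 each, so 6 chords.
Total: 4 + 24 + 6 = 34.

34 chords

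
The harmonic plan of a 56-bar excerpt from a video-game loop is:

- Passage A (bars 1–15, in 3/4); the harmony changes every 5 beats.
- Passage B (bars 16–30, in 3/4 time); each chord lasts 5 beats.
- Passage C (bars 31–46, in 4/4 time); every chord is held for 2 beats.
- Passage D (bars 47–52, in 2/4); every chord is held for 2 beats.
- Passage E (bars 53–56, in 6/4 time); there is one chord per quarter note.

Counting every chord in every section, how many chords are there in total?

A: 15·3 = 45 beats, 45/5 = 9 chords.
B: 15·3 = 45 beats, 45/5 = 9 chords.
C: 16·4 = 64 beats, 64/2 = 32 chords.
D: 6·2 = 12 beats, 12/2 = 6 chords.
E: 4·6 = 24 beats, 24/1 = 24 chords.
Total: 9 + 9 + 32 + 6 + 24 = 80.

80 chords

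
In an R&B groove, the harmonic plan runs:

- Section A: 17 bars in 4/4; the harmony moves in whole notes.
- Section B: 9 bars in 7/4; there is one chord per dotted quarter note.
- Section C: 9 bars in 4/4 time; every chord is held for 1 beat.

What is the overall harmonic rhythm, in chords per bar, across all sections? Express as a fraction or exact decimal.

19/7 chords per bar

A: 17 bars of 4 beats is 68 beats; at 4 beats each that's 17 chords.
B: 9 bars of 7 beats is 63 beats; at 1.5 beats each that's 42 chords.
C: 9 bars of 4 beats is 36 beats; at 1 beat each that's 36 chords.
Overall: 95 chords over 35 bars → 95/35 = 19/7 chords per bar.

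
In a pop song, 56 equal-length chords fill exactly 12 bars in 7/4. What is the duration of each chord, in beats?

1.5 beats

12 bars × 7 beats/bar = 84 beats total.
84 beats ÷ 56 chords = 1.5 beats per chord.
(That is a dotted quarter note.)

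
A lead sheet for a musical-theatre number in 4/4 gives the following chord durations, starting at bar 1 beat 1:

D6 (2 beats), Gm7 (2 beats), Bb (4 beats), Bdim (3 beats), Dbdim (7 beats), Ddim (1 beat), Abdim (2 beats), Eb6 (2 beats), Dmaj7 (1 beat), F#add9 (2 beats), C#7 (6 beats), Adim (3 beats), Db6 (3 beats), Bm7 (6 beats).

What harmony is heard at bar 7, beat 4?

C#7

Beat 4 of bar 7 is beat (7−1)×4 + 4 = 28 overall.
Running totals: D6 ends at 2, Gm7 ends at 4, Bb ends at 8, Bdim ends at 11, Dbdim ends at 18, Ddim ends at 19, Abdim ends at 21, Eb6 ends at 23, Dmaj7 ends at 24, F#add9 ends at 26, C#7 ends at 32.
Beat 28 falls within C#7.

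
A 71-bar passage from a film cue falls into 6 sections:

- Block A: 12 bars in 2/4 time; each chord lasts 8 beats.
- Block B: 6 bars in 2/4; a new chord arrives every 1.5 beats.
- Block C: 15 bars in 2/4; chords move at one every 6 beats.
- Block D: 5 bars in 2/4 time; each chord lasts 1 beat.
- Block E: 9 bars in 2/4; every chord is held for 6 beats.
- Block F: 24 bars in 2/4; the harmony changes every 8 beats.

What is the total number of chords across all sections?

A has 24 beats and chords last 8 each, so 3 chords.
B has 12 beats and chords last 1.5 each, so 8 chords.
C has 30 beats and chords last 6 each, so 5 chords.
D has 10 beats and chords last 1 each, so 10 chords.
E has 18 beats and chords last 6 each, so 3 chords.
F has 48 beats and chords last 8 each, so 6 chords.
Total: 3 + 8 + 5 + 10 + 3 + 6 = 35.

35 chords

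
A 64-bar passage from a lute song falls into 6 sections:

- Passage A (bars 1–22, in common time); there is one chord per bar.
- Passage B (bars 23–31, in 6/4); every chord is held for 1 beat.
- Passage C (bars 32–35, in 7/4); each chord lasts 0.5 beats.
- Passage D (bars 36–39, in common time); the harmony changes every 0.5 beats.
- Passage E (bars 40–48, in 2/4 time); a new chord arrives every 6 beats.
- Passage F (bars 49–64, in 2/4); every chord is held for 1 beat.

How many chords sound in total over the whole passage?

A has 88 beats and chords last 4 each, so 22 chords.
B has 54 beats and chords last 1 each, so 54 chords.
C has 28 beats and chords last 0.5 each, so 56 chords.
D has 16 beats and chords last 0.5 each, so 32 chords.
E has 18 beats and chords last 6 each, so 3 chords.
F has 32 beats and chords last 1 each, so 32 chords.
Total: 22 + 54 + 56 + 32 + 3 + 32 = 199.

199 chords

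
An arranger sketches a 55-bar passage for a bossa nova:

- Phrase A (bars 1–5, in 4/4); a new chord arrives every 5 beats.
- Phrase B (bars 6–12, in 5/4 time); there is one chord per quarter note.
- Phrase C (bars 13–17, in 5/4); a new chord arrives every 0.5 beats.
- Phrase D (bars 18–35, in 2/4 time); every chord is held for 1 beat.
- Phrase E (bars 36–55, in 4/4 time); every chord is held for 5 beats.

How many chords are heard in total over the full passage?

A: 5·4 = 20 beats, 20/5 = 4 chords.
B: 7·5 = 35 beats, 35/1 = 35 chords.
C: 5·5 = 25 beats, 25/0.5 = 50 chords.
D: 18·2 = 36 beats, 36/1 = 36 chords.
E: 20·4 = 80 beats, 80/5 = 16 chords.
Total: 4 + 35 + 50 + 36 + 16 = 141.

141 chords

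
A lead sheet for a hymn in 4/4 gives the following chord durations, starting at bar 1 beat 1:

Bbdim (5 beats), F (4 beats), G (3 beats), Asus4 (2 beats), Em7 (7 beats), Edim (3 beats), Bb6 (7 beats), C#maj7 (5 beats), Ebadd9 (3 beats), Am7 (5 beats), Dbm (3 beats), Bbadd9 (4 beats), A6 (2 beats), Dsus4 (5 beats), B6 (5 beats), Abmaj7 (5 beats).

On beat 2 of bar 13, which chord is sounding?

Beat 2 of bar 13 is beat (13−1)×4 + 2 = 50 overall.
Running totals: Bbdim ends at 5, F ends at 9, G ends at 12, Asus4 ends at 14, Em7 ends at 21, Edim ends at 24, Bb6 ends at 31, C#maj7 ends at 36, Ebadd9 ends at 39, Am7 ends at 44, Dbm ends at 47, Bbadd9 ends at 51.
Beat 50 falls within Bbadd9.

Bbadd9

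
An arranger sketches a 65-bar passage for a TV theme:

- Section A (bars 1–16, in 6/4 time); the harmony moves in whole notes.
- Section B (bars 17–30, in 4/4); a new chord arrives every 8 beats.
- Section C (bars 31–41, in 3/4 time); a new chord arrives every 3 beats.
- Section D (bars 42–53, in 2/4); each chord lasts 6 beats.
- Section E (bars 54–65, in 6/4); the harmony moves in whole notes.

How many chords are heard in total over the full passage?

A: 16 bars × 6 beats = 96 beats; 4 beats/chord → 24 chords.
B: 14 bars × 4 beats = 56 beats; 8 beats/chord → 7 chords.
C: 11 bars × 3 beats = 33 beats; 3 beats/chord → 11 chords.
D: 12 bars × 2 beats = 24 beats; 6 beats/chord → 4 chords.
E: 12 bars × 6 beats = 72 beats; 4 beats/chord → 18 chords.
Total: 24 + 7 + 11 + 4 + 18 = 64.

64 chords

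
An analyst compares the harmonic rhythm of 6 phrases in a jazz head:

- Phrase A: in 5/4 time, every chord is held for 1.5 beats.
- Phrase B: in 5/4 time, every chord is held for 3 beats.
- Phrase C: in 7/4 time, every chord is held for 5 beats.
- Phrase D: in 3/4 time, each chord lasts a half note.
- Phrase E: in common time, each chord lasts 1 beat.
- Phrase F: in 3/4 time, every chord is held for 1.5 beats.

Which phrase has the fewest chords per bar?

A: 5 beats/bar ÷ 1.5 beats/chord = 10/3 chords/bar.
B: 5 beats/bar ÷ 3 beats/chord = 5/3 chords/bar.
C: 7 beats/bar ÷ 5 beats/chord = 1.4 chords/bar.
D: 3 beats/bar ÷ 2 beats/chord = 1.5 chords/bar.
E: 4 beats/bar ÷ 1 beat/chord = 4 chords/bar.
F: 3 beats/bar ÷ 1.5 beats/chord = 2 chords/bar.
Slowest is C at 1.4 chords/bar.

Phrase C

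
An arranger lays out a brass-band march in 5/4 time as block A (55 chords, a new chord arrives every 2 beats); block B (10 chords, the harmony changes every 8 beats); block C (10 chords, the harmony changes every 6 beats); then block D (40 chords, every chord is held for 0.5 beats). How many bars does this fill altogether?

A: 55 × 2 = 110 beats = 22 bars.
B: 10 × 8 = 80 beats = 16 bars.
C: 10 × 6 = 60 beats = 12 bars.
D: 40 × 0.5 = 20 beats = 4 bars.
Total: 22 + 16 + 12 + 4 = 54 bars.

54 bars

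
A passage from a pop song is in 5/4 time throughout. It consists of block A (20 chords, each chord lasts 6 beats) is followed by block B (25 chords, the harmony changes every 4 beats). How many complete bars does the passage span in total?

A: 20 × 6 = 120 beats = 24 bars.
B: 25 × 4 = 100 beats = 20 bars.
Total: 24 + 20 = 44 bars.

44 bars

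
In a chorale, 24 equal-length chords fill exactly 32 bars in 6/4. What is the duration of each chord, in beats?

8 beats

32 bars × 6 beats/bar = 192 beats total.
192 beats ÷ 24 chords = 8 beats per chord.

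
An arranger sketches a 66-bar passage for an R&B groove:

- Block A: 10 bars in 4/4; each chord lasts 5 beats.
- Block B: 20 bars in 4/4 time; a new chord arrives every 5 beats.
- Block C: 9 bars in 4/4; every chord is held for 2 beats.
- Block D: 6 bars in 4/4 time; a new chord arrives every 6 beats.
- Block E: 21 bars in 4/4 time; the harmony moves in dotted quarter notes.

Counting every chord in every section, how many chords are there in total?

102 chords

A: 10 bars × 4 beats = 40 beats; 5 beats/chord → 8 chords.
B: 20 bars × 4 beats = 80 beats; 5 beats/chord → 16 chords.
C: 9 bars × 4 beats = 36 beats; 2 beats/chord → 18 chords.
D: 6 bars × 4 beats = 24 beats; 6 beats/chord → 4 chords.
E: 21 bars × 4 beats = 84 beats; 1.5 beats/chord → 56 chords.
Total: 8 + 16 + 18 + 4 + 56 = 102.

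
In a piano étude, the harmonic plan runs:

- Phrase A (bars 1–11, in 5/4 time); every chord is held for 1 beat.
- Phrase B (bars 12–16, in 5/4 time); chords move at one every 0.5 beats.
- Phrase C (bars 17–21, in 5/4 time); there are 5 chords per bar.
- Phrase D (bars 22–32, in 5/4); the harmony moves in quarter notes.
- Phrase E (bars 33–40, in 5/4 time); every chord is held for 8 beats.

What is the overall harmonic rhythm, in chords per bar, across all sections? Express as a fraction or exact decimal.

A: 11 bars of 5 beats is 55 beats; at 1 beat each that's 55 chords.
B: 5 bars of 5 beats is 25 beats; at 0.5 beats each that's 50 chords.
C: 5 bars of 5 beats is 25 beats; at 1 beat each that's 25 chords.
D: 11 bars of 5 beats is 55 beats; at 1 beat each that's 55 chords.
E: 8 bars of 5 beats is 40 beats; at 8 beats each that's 5 chords.
Overall: 190 chords over 40 bars → 190/40 = 4.75 chords per bar.

4.75 chords per bar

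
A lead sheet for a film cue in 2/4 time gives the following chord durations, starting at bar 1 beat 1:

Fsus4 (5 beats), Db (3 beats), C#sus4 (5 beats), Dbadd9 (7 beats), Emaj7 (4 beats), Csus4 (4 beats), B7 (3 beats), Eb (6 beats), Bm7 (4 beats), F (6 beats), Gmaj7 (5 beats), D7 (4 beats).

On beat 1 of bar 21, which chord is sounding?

Beat 1 of bar 21 is beat (21−1)×2 + 1 = 41 overall.
Running totals: Fsus4 ends at 5, Db ends at 8, C#sus4 ends at 13, Dbadd9 ends at 20, Emaj7 ends at 24, Csus4 ends at 28, B7 ends at 31, Eb ends at 37, Bm7 ends at 41.
Beat 41 falls within Bm7.

Bm7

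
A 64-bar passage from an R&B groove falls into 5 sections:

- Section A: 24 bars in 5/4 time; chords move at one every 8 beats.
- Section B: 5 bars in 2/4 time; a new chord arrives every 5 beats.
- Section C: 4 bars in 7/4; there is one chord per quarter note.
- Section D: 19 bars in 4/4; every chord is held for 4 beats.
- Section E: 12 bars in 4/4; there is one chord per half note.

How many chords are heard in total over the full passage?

A has 120 beats and chords last 8 each, so 15 chords.
B has 10 beats and chords last 5 each, so 2 chords.
C has 28 beats and chords last 1 each, so 28 chords.
D has 76 beats and chords last 4 each, so 19 chords.
E has 48 beats and chords last 2 each, so 24 chords.
Total: 15 + 2 + 28 + 19 + 24 = 88.

88 chords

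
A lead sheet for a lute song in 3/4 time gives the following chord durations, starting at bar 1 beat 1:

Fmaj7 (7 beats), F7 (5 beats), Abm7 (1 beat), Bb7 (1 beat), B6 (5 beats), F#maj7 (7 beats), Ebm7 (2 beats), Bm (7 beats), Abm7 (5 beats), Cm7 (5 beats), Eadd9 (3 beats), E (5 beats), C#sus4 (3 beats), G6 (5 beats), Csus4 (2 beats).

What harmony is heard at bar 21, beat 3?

Beat 3 of bar 21 is beat (21−1)×3 + 3 = 63 overall.
Running totals: Fmaj7 ends at 7, F7 ends at 12, Abm7 ends at 13, Bb7 ends at 14, B6 ends at 19, F#maj7 ends at 26, Ebm7 ends at 28, Bm ends at 35, Abm7 ends at 40, Cm7 ends at 45, Eadd9 ends at 48, E ends at 53, C#sus4 ends at 56, G6 ends at 61, Csus4 ends at 63.
Beat 63 falls within Csus4.

Csus4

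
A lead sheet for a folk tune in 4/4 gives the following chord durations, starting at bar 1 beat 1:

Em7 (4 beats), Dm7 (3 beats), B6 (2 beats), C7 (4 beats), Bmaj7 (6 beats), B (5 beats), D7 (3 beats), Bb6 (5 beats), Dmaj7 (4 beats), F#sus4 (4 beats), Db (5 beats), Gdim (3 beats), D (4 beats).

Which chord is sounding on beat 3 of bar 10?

F#sus4

Beat 3 of bar 10 is beat (10−1)×4 + 3 = 39 overall.
Running totals: Em7 ends at 4, Dm7 ends at 7, B6 ends at 9, C7 ends at 13, Bmaj7 ends at 19, B ends at 24, D7 ends at 27, Bb6 ends at 32, Dmaj7 ends at 36, F#sus4 ends at 40.
Beat 39 falls within F#sus4.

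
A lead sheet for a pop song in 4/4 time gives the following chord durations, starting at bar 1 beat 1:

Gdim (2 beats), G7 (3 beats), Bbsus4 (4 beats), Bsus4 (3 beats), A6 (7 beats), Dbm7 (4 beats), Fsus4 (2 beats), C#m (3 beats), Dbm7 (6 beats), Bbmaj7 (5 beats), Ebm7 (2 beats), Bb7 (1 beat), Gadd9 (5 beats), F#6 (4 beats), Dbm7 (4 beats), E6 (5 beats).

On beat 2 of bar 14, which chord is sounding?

Dbm7

Beat 2 of bar 14 is beat (14−1)×4 + 2 = 54 overall.
Running totals: Gdim ends at 2, G7 ends at 5, Bbsus4 ends at 9, Bsus4 ends at 12, A6 ends at 19, Dbm7 ends at 23, Fsus4 ends at 25, C#m ends at 28, Dbm7 ends at 34, Bbmaj7 ends at 39, Ebm7 ends at 41, Bb7 ends at 42, Gadd9 ends at 47, F#6 ends at 51, Dbm7 ends at 55.
Beat 54 falls within Dbm7.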